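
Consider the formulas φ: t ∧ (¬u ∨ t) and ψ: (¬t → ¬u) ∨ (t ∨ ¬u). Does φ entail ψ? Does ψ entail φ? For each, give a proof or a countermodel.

Only the forward implication holds.

Forward direction. Assume the antecedent. If t is true, (¬t → ¬u) ∨ (t ∨ ¬u) reduces to true regardless of the other variables. If t is false, the antecedent cannot hold. Either way (¬t → ¬u) ∨ (t ∨ ¬u) holds.

Converse. This fails. Under t = F, u = F, the left side is false but the right side is true.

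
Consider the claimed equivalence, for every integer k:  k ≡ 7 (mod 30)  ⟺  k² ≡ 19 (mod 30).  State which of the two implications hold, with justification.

(⇒) holds; (⇐) fails.

(⟹) Suppose k ≡ 7 (mod 30). Write k = 30j + 7. Then (30j + 7)² = 900j² + 420j + 49 = 30(30j² + 14j + 1) + 19, so k² ≡ 19 (mod 30).

(⟸) This fails: take k = 13. Then 13² = 169 ≡ 19 (mod 30), yet 13 ≡ 13 (mod 30), not 7.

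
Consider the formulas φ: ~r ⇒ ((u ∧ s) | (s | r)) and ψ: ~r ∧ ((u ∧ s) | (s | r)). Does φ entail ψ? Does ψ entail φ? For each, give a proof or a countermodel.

Not equivalent: only (⇐) holds.

(←) Assume the antecedent. If r is true, the antecedent cannot hold. If r is false, the antecedent forces (r = F, u = F, s = T) or (r = F, u = T, s = T), and ~r ⇒ ((u ∧ s) | (s | r)) holds there. Either way ~r ⇒ ((u ∧ s) | (s | r)) holds.

(→) This fails. Under r = T, u = F, s = F, the left side is true but the right side is false.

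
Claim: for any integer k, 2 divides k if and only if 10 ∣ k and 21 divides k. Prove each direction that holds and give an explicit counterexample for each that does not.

(⇒) This fails: take k = 2. Certainly 2 ∣ 2, but 10 ∤ 2.

(⇐) Suppose 10 ∣ k and 21 ∣ k. Any common multiple of 10 and 21 is a multiple of their lcm; here gcd(10, 21) = 1, so lcm(10, 21) = 10·21 = 210, so 210 ∣ k. Since 2 ∣ 210, it follows that 2 ∣ k.

(⇒) fails; (⇐) holds.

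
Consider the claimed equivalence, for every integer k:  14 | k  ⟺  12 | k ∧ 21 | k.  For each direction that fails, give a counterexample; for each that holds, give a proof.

(⟹) This fails: take k = 14. Certainly 14 ∣ 14, but 12 ∤ 14.

(⟸) Suppose 12 ∣ k and 21 ∣ k. Any common multiple of 12 and 21 is a multiple of their lcm; here lcm(12, 21) = 12·21/gcd(12, 21) = 252/3 = 84, so 84 ∣ k. Since 14 ∣ 84, it follows that 14 ∣ k.

Not equivalent: only (⇐) holds.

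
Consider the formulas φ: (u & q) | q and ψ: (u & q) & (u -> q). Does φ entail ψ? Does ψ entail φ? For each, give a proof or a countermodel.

Only the converse holds.

(⟹) This fails. Under u = F, q = T, the left side is true but the right side is false.

(⟸) Assume the antecedent. If u is true, the antecedent forces (u = T, q = T), and (u & q) | q holds there. If u is false, the antecedent cannot hold. Either way (u & q) | q holds.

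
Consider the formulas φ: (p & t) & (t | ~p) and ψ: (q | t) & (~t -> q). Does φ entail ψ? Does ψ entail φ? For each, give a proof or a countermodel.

[⇐] This fails. Under t = T, q = F, p = F, the left side is false but the right side is true.

[⇒] Assume the antecedent. If t is true, (q | t) & (~t -> q) reduces to true regardless of the other variables. If t is false, the antecedent cannot hold. Either way (q | t) & (~t -> q) holds.

The forward direction holds; the converse fails.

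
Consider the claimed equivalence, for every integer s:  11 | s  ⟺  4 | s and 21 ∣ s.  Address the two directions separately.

Forward direction. This fails: take s = 11. Certainly 11 ∣ 11, but 4 ∤ 11.

Converse. This fails: take s = 84. Both 4 ∣ 84 and 21 ∣ 84, yet 84 is not a multiple of 11 (since 84 = 7·11 + 7), so 11 ∤ 84.

Neither direction holds.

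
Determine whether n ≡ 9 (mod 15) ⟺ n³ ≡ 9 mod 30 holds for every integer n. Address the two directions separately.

(→) This fails: take n = 24. Then 24 ≡ 9 (mod 15), but 24³ = 13824 ≡ 24 (mod 30), not 9.

(←) Conversely, the residues r modulo 30 with r³ ≡ 9 (mod 30) are exactly {9}, and each is ≡ 9 (mod 15).

Not equivalent: only (⇐) holds.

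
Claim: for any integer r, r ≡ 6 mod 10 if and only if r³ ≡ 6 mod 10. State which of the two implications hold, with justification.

Forward direction. Suppose r ≡ 6 mod 10. Write r = 10j + 6. Then (10j + 6)³ = 1000j³ + 1800j² + 1080j + 216 = 10(100j³ + 180j² + 108j + 21) + 6, so r³ ≡ 6 (mod 10).

Converse. Suppose r³ ≡ 6 (mod 10). The only residue r in {0, …, 9} with r³ ≡ 6 (mod 10) is r = 6, so r ≡ 6 (mod 10).

Both directions hold; the statement is true.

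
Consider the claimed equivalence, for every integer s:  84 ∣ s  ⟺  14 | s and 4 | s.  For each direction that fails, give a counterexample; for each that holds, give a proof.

(⇒) If 84 ∣ s, write s = 84q. Since 84 = 6·14, s = 14·(6q), so 14 ∣ s; and since 84 = 21·4, s = 4·(21q), so 4 ∣ s.

(⇐) This fails: take s = 28. Both 14 ∣ 28 and 4 ∣ 28, yet 28 is not a multiple of 84 (since 28 = 0·84 + 28), so 84 ∤ 28.

(⇒) holds; (⇐) fails.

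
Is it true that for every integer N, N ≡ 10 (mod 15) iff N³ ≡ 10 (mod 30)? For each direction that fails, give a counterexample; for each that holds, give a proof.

(⇒) fails; (⇐) holds.

(⟹) This fails: take N = 25. Then 25 ≡ 10 (mod 15), but 25³ = 15625 ≡ 25 (mod 30), not 10.

(⟸) Conversely, the residues r modulo 30 with r³ ≡ 10 (mod 30) are exactly {10}, and each is ≡ 10 (mod 15).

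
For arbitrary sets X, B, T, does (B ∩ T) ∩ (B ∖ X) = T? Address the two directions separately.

(⊆) Let x ∈ (B ∩ T) ∩ (B ∖ X). Then x ∈ B ∩ T and x ∉ X, from which x ∈ T.

(⊇) This inclusion fails. Take X = ∅, B = ∅, T = {1}; then 1 ∈ T but 1 ∉ (B ∩ T) ∩ (B ∖ X).

(⊆) holds; (⊇) fails.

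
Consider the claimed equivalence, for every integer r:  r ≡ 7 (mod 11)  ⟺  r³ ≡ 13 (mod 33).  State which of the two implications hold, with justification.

The forward direction fails; the converse holds.

(⟹) This fails: take r = 18. Then 18 ≡ 7 (mod 11), but 18³ = 5832 ≡ 24 (mod 33), not 13.

(⟸) Conversely, the residues r modulo 33 with r³ ≡ 13 (mod 33) are exactly {7}, and each is ≡ 7 (mod 11).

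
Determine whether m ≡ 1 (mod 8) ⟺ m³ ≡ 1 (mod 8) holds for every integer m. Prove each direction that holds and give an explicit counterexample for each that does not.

Equivalent; both directions hold.

(⟹) Suppose m ≡ 1 (mod 8). Write m = 8j + 1. Then (8j + 1)³ = 512j³ + 192j² + 24j + 1 = 8(64j³ + 24j² + 3j) + 1, so m³ ≡ 1 (mod 8).

(⟸) Conversely, suppose m³ ≡ 1 (mod 8). The only residue r in {0, …, 7} with r³ ≡ 1 (mod 8) is r = 1, so m ≡ 1 (mod 8).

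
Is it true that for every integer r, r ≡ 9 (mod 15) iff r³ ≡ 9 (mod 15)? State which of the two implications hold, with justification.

(⟹) Suppose r ≡ 9 (mod 15). Write r = 15j + 9. Then (15j + 9)³ = 3375j³ + 6075j² + 3645j + 729 = 15(225j³ + 405j² + 243j + 48) + 9, so r³ ≡ 9 (mod 15).

(⟸) Conversely, suppose r³ ≡ 9 (mod 15). The only residue r in {0, …, 14} with r³ ≡ 9 (mod 15) is r = 9, so r ≡ 9 (mod 15).

The biconditional holds.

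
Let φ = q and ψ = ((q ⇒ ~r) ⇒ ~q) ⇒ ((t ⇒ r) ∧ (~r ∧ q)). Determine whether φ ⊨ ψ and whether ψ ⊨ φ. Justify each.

(⇒) fails; (⇐) holds.

Forward direction. This fails. Under r = T, t = F, q = T, the left side is true but the right side is false.

Converse. Assume the antecedent. If r is true, the antecedent cannot hold. If r is false, the antecedent forces (r = F, t = F, q = T) or (r = F, t = T, q = T), and q holds there. Either way q holds.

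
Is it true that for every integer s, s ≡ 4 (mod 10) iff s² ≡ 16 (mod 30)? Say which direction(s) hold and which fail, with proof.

Neither implication holds.

(→) This fails: take s = 24. Then 24 ≡ 4 (mod 10), but 24² = 576 ≡ 6 (mod 30), not 16.

(←) This fails: take s = 16. Then 16² = 256 ≡ 16 (mod 30), yet 16 ≡ 6 (mod 10), not 4.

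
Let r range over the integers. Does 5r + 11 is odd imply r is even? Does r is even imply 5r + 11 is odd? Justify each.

Both directions hold.

(⟸) Suppose r is even; write r = 2j. Then 5r + 11 = 5·(2j) + 11 = 2·5j + 11, which is odd.

(⟹) Suppose 5r + 11 is odd. Since 5 is odd, 5r and r have the same parity, so 5r + 11 ≡ r + 11 (mod 2). As 11 is odd, 5r + 11 is odd exactly when r is even. Thus r is even.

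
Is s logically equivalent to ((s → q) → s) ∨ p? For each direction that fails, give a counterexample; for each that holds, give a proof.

(⟹) Assume the antecedent. If q is true, the antecedent forces (q = T, s = T, p = F) or (q = T, s = T, p = T), and ((s → q) → s) ∨ p holds there. If q is false, the antecedent forces (q = F, s = T, p = F) or (q = F, s = T, p = T), and ((s → q) → s) ∨ p holds there. Either way ((s → q) → s) ∨ p holds.

(⟸) This fails. Under q = F, s = F, p = T, the left side is false but the right side is true.

(⇒) holds; (⇐) fails.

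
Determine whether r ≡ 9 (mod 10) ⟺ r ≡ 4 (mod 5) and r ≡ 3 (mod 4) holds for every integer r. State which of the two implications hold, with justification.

(⇒) fails; (⇐) holds.

(→) This fails: r = 9 gives 9 ≡ 9 (mod 10) but 9 ≡ 1 (mod 4), so the conjunction on the right does not hold.

(←) Conversely, if r ≡ 4 (mod 5) and r ≡ 3 (mod 4), then by the Chinese remainder theorem r ≡ 19 (mod 20). Since 19 ≡ 9 (mod 10) and 10 ∣ 20, we get r ≡ 9 (mod 10).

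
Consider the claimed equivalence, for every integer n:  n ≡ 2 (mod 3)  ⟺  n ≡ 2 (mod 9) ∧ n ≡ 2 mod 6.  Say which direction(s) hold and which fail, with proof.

Only the reverse direction holds.

(⇐) If n ≡ 2 (mod 9) and n ≡ 2 (mod 6), then by the Chinese remainder theorem n ≡ 2 (mod 18). Since 2 ≡ 2 (mod 3) and 3 ∣ 18, we get n ≡ 2 (mod 3).

(⇒) This fails: n = 5 gives 5 ≡ 2 (mod 3) but 5 ≡ 5 (mod 9), so the conjunction on the right does not hold.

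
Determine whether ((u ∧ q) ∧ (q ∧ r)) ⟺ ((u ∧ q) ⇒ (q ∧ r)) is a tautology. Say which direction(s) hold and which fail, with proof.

(⇒) holds; (⇐) fails.

[⇒] Assume the antecedent. If q is true, the antecedent forces (q = T, u = T, r = T), and (u ∧ q) ⇒ (q ∧ r) holds there. If q is false, the antecedent cannot hold. Either way (u ∧ q) ⇒ (q ∧ r) holds.

[⇐] This fails. Under q = F, u = F, r = F, the left side is false but the right side is true.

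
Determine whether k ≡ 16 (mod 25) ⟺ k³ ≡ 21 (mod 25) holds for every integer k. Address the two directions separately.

Equivalent; both directions hold.

[⇒] Suppose k ≡ 16 (mod 25). Write k = 25j + 16. Then (25j + 16)³ = 15625j³ + 30000j² + 19200j + 4096 = 25(625j³ + 1200j² + 768j + 163) + 21, so k³ ≡ 21 (mod 25).

[⇐] Conversely, suppose k³ ≡ 21 (mod 25). The only residue r in {0, …, 24} with r³ ≡ 21 (mod 25) is r = 16, so k ≡ 16 (mod 25).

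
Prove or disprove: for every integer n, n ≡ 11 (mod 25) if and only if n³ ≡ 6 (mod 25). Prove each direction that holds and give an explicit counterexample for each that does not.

Both implications hold.

[⇒] Suppose n ≡ 11 (mod 25). Write n = 25j + 11. Then (25j + 11)³ = 15625j³ + 20625j² + 9075j + 1331 = 25(625j³ + 825j² + 363j + 53) + 6, so n³ ≡ 6 (mod 25).

[⇐] Conversely, suppose n³ ≡ 6 (mod 25). The only residue r in {0, …, 24} with r³ ≡ 6 (mod 25) is r = 11, so n ≡ 11 (mod 25).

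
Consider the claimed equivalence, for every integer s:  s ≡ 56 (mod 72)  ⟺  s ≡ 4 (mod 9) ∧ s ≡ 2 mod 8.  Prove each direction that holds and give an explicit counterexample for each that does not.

Neither implication holds.

Forward direction. This fails: s = 56 gives 56 ≡ 56 (mod 72) but 56 ≡ 2 (mod 9), so the conjunction on the right does not hold.

Converse. This fails: s = 58 satisfies both congruences on the right (58 ≡ 4 mod 9 and 58 ≡ 2 mod 8) yet 58 ≡ 58 (mod 72), not 56.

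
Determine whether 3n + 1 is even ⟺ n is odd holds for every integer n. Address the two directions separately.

(⇐) Suppose n is odd; write n = 2j + 1. Then 3n + 1 = 3·(2j + 1) + 1 = 2·3j + 4, which is even.

(⇒) Suppose 3n + 1 is even. Since 3 is odd, 3n and n have the same parity, so 3n + 1 ≡ n + 1 (mod 2). As 1 is odd, 3n + 1 is even exactly when n is odd. Thus n is odd.

The biconditional holds.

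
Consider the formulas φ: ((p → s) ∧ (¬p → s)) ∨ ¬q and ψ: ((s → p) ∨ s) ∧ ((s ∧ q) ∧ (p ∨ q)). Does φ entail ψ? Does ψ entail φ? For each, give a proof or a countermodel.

Only the converse holds.

[⇐] Assume the antecedent. If p is true, the antecedent forces (p = T, q = T, s = T), and ((p → s) ∧ (¬p → s)) ∨ ¬q holds there. If p is false, the antecedent forces (p = F, q = T, s = T), and ((p → s) ∧ (¬p → s)) ∨ ¬q holds there. Either way ((p → s) ∧ (¬p → s)) ∨ ¬q holds.

[⇒] This fails. Under p = F, q = F, s = F, the left side is true but the right side is false.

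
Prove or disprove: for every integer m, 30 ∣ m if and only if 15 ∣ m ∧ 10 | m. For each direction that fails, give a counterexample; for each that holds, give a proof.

Equivalent; both directions hold.

Converse. Suppose 15 ∣ m and 10 ∣ m. Any common multiple of 15 and 10 is a multiple of their lcm; here lcm(15, 10) = 15·10/gcd(15, 10) = 150/5 = 30, so 30 ∣ m.

Forward direction. If 30 ∣ m, write m = 30q. Since 30 = 2·15, m = 15·(2q), so 15 ∣ m; and since 30 = 3·10, m = 10·(3q), so 10 ∣ m.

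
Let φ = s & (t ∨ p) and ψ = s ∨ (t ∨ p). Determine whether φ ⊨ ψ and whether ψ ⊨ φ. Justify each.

[⇒] Assume the antecedent. If p is true, s ∨ (t ∨ p) reduces to true regardless of the other variables. If p is false, the antecedent forces (p = F, t = T, s = T), and s ∨ (t ∨ p) holds there. Either way s ∨ (t ∨ p) holds.

[⇐] This fails. Under p = T, t = F, s = F, the left side is false but the right side is true.

The forward direction holds; the converse fails.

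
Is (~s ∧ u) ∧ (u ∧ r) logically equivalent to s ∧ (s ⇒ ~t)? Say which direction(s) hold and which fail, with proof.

(⇒) fails and (⇐) fails.

(→) This fails. Under t = F, s = F, u = T, r = T, the left side is true but the right side is false.

(←) This fails. Under t = F, s = T, u = F, r = F, the left side is false but the right side is true.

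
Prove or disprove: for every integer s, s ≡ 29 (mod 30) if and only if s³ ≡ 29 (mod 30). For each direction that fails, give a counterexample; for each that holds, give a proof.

Forward direction. Suppose s ≡ 29 (mod 30). Write s = 30j + 29. Then (30j + 29)³ = 27000j³ + 78300j² + 75690j + 24389 = 30(900j³ + 2610j² + 2523j + 812) + 29, so s³ ≡ 29 (mod 30).

Converse. Suppose s³ ≡ 29 (mod 30). The only residue r in {0, …, 29} with r³ ≡ 29 (mod 30) is r = 29, so s ≡ 29 (mod 30).

The biconditional holds.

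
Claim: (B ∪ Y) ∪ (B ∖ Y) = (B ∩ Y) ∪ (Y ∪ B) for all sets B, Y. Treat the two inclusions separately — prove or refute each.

Both inclusions hold; the sets are equal.

Forward inclusion. Let x ∈ (B ∪ Y) ∪ (B ∖ Y). Then either x ∈ B and x ∉ Y; or x ∈ Y and x ∉ B; or x ∈ B ∩ Y. In each case x ∈ (B ∩ Y) ∪ (Y ∪ B), so (B ∪ Y) ∪ (B ∖ Y) ⊆ (B ∩ Y) ∪ (Y ∪ B).

Reverse inclusion. Let x ∈ (B ∩ Y) ∪ (Y ∪ B). Then either x ∈ B and x ∉ Y; or x ∈ Y and x ∉ B; or x ∈ B ∩ Y. In each case x ∈ (B ∪ Y) ∪ (B ∖ Y), so (B ∩ Y) ∪ (Y ∪ B) ⊆ (B ∪ Y) ∪ (B ∖ Y).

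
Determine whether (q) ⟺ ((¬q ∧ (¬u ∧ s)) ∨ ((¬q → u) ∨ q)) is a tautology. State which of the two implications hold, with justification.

(⇒) holds; (⇐) fails.

(⇒) Assume the antecedent. If u is true, the consequent reduces to true regardless of the other variables. If u is false, the antecedent forces (u = F, s = F, q = T) or (u = F, s = T, q = T), and the consequent holds there. Either way the consequent holds.

(⇐) This fails. Under u = T, s = F, q = F, the left side is false but the right side is true.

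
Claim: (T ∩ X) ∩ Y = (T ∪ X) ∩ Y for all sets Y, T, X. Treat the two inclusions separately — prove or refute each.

Reverse inclusion. This inclusion fails. Take Y = {1}, T = {1}, X = ∅; then 1 ∈ (T ∪ X) ∩ Y but 1 ∉ (T ∩ X) ∩ Y.

Forward inclusion. Let x ∈ (T ∩ X) ∩ Y. Then x ∈ Y ∩ T ∩ X, from which x ∈ (T ∪ X) ∩ Y.

(⊆) holds; (⊇) fails.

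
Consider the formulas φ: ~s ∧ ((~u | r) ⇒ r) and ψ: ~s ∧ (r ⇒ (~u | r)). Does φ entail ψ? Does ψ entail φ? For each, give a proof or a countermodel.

(→) Assume the antecedent. If r is true, the antecedent forces (r = T, s = F, u = F) or (r = T, s = F, u = T), and ~s ∧ (r ⇒ (~u | r)) holds there. If r is false, the antecedent forces (r = F, s = F, u = T), and ~s ∧ (r ⇒ (~u | r)) holds there. Either way ~s ∧ (r ⇒ (~u | r)) holds.

(←) This fails. Under r = F, s = F, u = F, the left side is false but the right side is true.

(⇒) holds; (⇐) fails.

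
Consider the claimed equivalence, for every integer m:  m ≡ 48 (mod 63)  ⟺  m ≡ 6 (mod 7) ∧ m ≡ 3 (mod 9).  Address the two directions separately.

Both directions hold.

[⇐] If m ≡ 6 (mod 7) and m ≡ 3 (mod 9), then by the Chinese remainder theorem m ≡ 48 (mod 63). This is exactly m ≡ 48 (mod 63).

[⇒] Suppose m ≡ 48 (mod 63); write m = 63j + 48. Since 7 ∣ 63, reducing mod 7 gives m ≡ 48 ≡ 6 (mod 7); since 9 ∣ 63, reducing mod 9 gives m ≡ 48 ≡ 3 (mod 9).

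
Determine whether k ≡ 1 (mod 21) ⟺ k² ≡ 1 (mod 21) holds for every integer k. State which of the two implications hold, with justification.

Forward direction. Suppose k ≡ 1 (mod 21). Write k = 21j + 1. Then (21j + 1)² = 441j² + 42j + 1 = 21(21j² + 2j) + 1, so k² ≡ 1 (mod 21).

Converse. This fails: take k = 8. Then 8² = 64 ≡ 1 (mod 21), yet 8 ≡ 8 (mod 21), not 1.

Only the forward implication holds.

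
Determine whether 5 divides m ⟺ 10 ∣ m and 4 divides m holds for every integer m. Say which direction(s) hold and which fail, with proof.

Forward direction. This fails: take m = 5. Certainly 5 ∣ 5, but 10 ∤ 5.

Converse. Suppose 10 ∣ m and 4 ∣ m. Any common multiple of 10 and 4 is a multiple of their lcm; here lcm(10, 4) = 10·4/gcd(10, 4) = 40/2 = 20, so 20 ∣ m. Since 5 ∣ 20, it follows that 5 ∣ m.

(⇒) fails; (⇐) holds.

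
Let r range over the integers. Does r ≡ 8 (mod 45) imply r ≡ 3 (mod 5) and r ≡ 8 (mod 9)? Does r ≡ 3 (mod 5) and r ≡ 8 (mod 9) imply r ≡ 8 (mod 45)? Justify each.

Both directions hold; the statement is true.

[⇒] Suppose r ≡ 8 (mod 45); write r = 45j + 8. Since 5 ∣ 45, reducing mod 5 gives r ≡ 8 ≡ 3 (mod 5); since 9 ∣ 45, reducing mod 9 gives r ≡ 8 (mod 9).

[⇐] Conversely, if r ≡ 3 (mod 5) and r ≡ 8 (mod 9), then by the Chinese remainder theorem r ≡ 8 (mod 45). This is exactly r ≡ 8 (mod 45).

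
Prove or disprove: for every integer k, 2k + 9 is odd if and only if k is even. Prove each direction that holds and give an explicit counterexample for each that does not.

(⇒) fails; (⇐) holds.

(⇒) This fails: take k = 7. Then 2k + 9 = 23, which is odd, yet k = 7 is odd, not even.

(⇐) Suppose k is even. Since 2 is even, 2k is even for every k, so 2k + 9 has the same parity as 9, which is odd. Hence 2k + 9 is odd.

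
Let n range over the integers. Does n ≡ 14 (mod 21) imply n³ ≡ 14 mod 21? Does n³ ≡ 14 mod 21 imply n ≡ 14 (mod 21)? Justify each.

(⟹) Suppose n ≡ 14 (mod 21). Write n = 21j + 14. Then (21j + 14)³ = 9261j³ + 18522j² + 12348j + 2744 = 21(441j³ + 882j² + 588j + 130) + 14, so n³ ≡ 14 (mod 21).

(⟸) Conversely, suppose n³ ≡ 14 (mod 21). The only residue r in {0, …, 20} with r³ ≡ 14 (mod 21) is r = 14, so n ≡ 14 (mod 21).

The biconditional holds.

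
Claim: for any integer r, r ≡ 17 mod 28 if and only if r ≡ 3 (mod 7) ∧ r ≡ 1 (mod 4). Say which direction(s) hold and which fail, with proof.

(⟹) Suppose r ≡ 17 (mod 28); write r = 28j + 17. Since 7 ∣ 28, reducing mod 7 gives r ≡ 17 ≡ 3 (mod 7); since 4 ∣ 28, reducing mod 4 gives r ≡ 17 ≡ 1 (mod 4).

(⟸) Conversely, if r ≡ 3 (mod 7) and r ≡ 1 (mod 4), then by the Chinese remainder theorem r ≡ 17 (mod 28). This is exactly r ≡ 17 (mod 28).

Both directions hold; the statement is true.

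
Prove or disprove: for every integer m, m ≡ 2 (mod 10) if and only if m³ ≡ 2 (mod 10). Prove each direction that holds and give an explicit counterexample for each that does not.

Neither direction holds.

(→) This fails: take m = 2. Then 2 ≡ 2 (mod 10), but 2³ = 8 ≡ 8 (mod 10), not 2.

(←) This fails: take m = 8. Then 8³ = 512 ≡ 2 (mod 10), yet 8 ≡ 8 (mod 10), not 2.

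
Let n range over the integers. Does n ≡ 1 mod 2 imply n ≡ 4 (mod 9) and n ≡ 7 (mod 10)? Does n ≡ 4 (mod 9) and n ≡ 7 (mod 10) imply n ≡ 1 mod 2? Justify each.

(→) This fails: n = 1 gives 1 ≡ 1 (mod 2) but 1 ≡ 1 (mod 9), so the conjunction on the right does not hold.

(←) Conversely, if n ≡ 4 (mod 9) and n ≡ 7 (mod 10), then by the Chinese remainder theorem n ≡ 67 (mod 90). Since 67 ≡ 1 (mod 2) and 2 ∣ 90, we get n ≡ 1 (mod 2).

Not equivalent: only (⇐) holds.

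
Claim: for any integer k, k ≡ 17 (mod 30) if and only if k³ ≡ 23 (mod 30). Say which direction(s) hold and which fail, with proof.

Both implications hold.

(⇒) Suppose k ≡ 17 (mod 30). Write k = 30j + 17. Then (30j + 17)³ = 27000j³ + 45900j² + 26010j + 4913 = 30(900j³ + 1530j² + 867j + 163) + 23, so k³ ≡ 23 (mod 30).

(⇐) Conversely, suppose k³ ≡ 23 (mod 30). The only residue r in {0, …, 29} with r³ ≡ 23 (mod 30) is r = 17, so k ≡ 17 (mod 30).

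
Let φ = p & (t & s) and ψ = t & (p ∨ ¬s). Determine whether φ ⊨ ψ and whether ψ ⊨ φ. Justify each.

(⟹) Assume the antecedent. If s is true, the antecedent forces (s = T, t = T, p = T), and t & (p ∨ ¬s) holds there. If s is false, the antecedent cannot hold. Either way t & (p ∨ ¬s) holds.

(⟸) This fails. Under s = F, t = T, p = F, the left side is false but the right side is true.

Only the forward direction holds.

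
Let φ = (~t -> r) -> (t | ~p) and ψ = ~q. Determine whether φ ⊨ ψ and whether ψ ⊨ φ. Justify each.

Neither implication holds.

(⟹) This fails. Under p = F, t = F, r = F, q = T, the left side is true but the right side is false.

(⟸) This fails. Under p = T, t = F, r = T, q = F, the left side is false but the right side is true.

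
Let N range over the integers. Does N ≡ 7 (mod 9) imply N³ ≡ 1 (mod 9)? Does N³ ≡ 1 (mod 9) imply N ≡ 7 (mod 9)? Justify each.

(←) This fails: take N = 1. Then 1³ = 1 ≡ 1 (mod 9), yet 1 ≡ 1 (mod 9), not 7.

(→) Suppose N ≡ 7 (mod 9). Write N = 9j + 7. Then (9j + 7)³ = 729j³ + 1701j² + 1323j + 343 = 9(81j³ + 189j² + 147j + 38) + 1, so N³ ≡ 1 (mod 9).

Not equivalent: only (⇒) holds.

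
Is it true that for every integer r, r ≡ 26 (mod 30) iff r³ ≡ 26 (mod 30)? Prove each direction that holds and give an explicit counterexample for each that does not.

Both directions hold; the statement is true.

(⟸) Suppose r³ ≡ 26 (mod 30). The only residue r in {0, …, 29} with r³ ≡ 26 (mod 30) is r = 26, so r ≡ 26 (mod 30).

(⟹) Suppose r ≡ 26 (mod 30). Write r = 30j + 26. Then (30j + 26)³ = 27000j³ + 70200j² + 60840j + 17576 = 30(900j³ + 2340j² + 2028j + 585) + 26, so r³ ≡ 26 (mod 30).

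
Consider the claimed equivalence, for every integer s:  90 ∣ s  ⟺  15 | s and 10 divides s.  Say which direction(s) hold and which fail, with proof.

Converse. This fails: take s = 30. Both 15 ∣ 30 and 10 ∣ 30, yet 30 is not a multiple of 90 (since 30 = 0·90 + 30), so 90 ∤ 30.

Forward direction. If 90 ∣ s, write s = 90q. Since 90 = 6·15, s = 15·(6q), so 15 ∣ s; and since 90 = 9·10, s = 10·(9q), so 10 ∣ s.

(⇒) holds; (⇐) fails.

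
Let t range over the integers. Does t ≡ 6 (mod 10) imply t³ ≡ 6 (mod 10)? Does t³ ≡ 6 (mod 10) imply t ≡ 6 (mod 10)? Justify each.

Both directions hold; the statement is true.

Forward direction. Suppose t ≡ 6 (mod 10). Write t = 10j + 6. Then (10j + 6)³ = 1000j³ + 1800j² + 1080j + 216 = 10(100j³ + 180j² + 108j + 21) + 6, so t³ ≡ 6 (mod 10).

Converse. Suppose t³ ≡ 6 (mod 10). The only residue r in {0, …, 9} with r³ ≡ 6 (mod 10) is r = 6, so t ≡ 6 (mod 10).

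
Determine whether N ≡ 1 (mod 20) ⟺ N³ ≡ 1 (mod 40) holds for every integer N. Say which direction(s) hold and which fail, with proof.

(⇒) This fails: take N = 21. Then 21 ≡ 1 (mod 20), but 21³ = 9261 ≡ 21 (mod 40), not 1.

(⇐) Conversely, the residues r modulo 40 with r³ ≡ 1 (mod 40) are exactly {1}, and each is ≡ 1 (mod 20).

Only the reverse direction holds.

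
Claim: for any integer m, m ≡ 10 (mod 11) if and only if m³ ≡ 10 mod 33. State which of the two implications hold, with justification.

(⇒) fails; (⇐) holds.

Forward direction. This fails: take m = 21. Then 21 ≡ 10 (mod 11), but 21³ = 9261 ≡ 21 (mod 33), not 10.

Converse. The residues r modulo 33 with r³ ≡ 10 (mod 33) are exactly {10}, and each is ≡ 10 (mod 11).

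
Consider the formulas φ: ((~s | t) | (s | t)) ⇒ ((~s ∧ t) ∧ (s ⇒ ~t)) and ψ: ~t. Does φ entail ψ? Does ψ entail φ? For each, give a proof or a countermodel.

[⇒] This fails. Under t = T, s = F, the left side is true but the right side is false.

[⇐] This fails. Under t = F, s = F, the left side is false but the right side is true.

Both directions fail.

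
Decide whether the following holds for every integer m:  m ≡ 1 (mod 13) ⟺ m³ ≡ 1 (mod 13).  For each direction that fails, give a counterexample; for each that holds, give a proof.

(⇒) Suppose m ≡ 1 (mod 13). Write m = 13j + 1. Then (13j + 1)³ = 2197j³ + 507j² + 39j + 1 = 13(169j³ + 39j² + 3j) + 1, so m³ ≡ 1 (mod 13).

(⇐) This fails: take m = 3. Then 3³ = 27 ≡ 1 (mod 13), yet 3 ≡ 3 (mod 13), not 1.

Not equivalent: only (⇒) holds.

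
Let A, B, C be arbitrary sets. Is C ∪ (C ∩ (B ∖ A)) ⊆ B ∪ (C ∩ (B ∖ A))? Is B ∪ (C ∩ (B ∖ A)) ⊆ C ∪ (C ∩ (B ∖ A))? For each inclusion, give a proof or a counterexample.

(⊆) This inclusion fails. Take A = ∅, B = ∅, C = {1}; then 1 ∈ C ∪ (C ∩ (B ∖ A)) but 1 ∉ B ∪ (C ∩ (B ∖ A)).

(⊇) This inclusion fails. Take A = ∅, B = {1}, C = ∅; then 1 ∈ B ∪ (C ∩ (B ∖ A)) but 1 ∉ C ∪ (C ∩ (B ∖ A)).

(⊆) fails and (⊇) fails.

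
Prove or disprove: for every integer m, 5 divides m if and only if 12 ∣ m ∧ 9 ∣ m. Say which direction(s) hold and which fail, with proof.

(⇒) This fails: take m = 5. Certainly 5 ∣ 5, but 12 ∤ 5.

(⇐) This fails: take m = 36. Both 12 ∣ 36 and 9 ∣ 36, yet 36 is not a multiple of 5 (since 36 = 7·5 + 1), so 5 ∤ 36.

(⇒) fails and (⇐) fails.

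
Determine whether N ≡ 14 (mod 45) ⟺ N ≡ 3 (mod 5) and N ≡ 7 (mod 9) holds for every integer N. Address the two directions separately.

Neither direction holds.

(⟹) This fails: N = 14 gives 14 ≡ 14 (mod 45) but 14 ≡ 4 (mod 5), so the conjunction on the right does not hold.

(⟸) This fails: N = 43 satisfies both congruences on the right (43 ≡ 3 mod 5 and 43 ≡ 7 mod 9) yet 43 ≡ 43 (mod 45), not 14.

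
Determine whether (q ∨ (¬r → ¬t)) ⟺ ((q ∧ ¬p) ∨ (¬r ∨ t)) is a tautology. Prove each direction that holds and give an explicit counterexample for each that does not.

Both directions fail.

(⇒) This fails. Under p = F, q = F, t = F, r = T, the left side is true but the right side is false.

(⇐) This fails. Under p = F, q = F, t = T, r = F, the left side is false but the right side is true.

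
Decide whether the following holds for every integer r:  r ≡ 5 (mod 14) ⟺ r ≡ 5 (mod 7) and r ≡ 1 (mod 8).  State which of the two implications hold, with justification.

(→) This fails: r = 19 gives 19 ≡ 5 (mod 14) but 19 ≡ 3 (mod 8), so the conjunction on the right does not hold.

(←) Conversely, if r ≡ 5 (mod 7) and r ≡ 1 (mod 8), then by the Chinese remainder theorem r ≡ 33 (mod 56). Since 33 ≡ 5 (mod 14) and 14 ∣ 56, we get r ≡ 5 (mod 14).

(⇒) fails; (⇐) holds.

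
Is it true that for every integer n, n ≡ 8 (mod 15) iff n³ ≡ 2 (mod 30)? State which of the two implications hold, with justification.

Only the reverse direction holds.

(←) The residues r modulo 30 with r³ ≡ 2 (mod 30) are exactly {8}, and each is ≡ 8 (mod 15).

(→) This fails: take n = 23. Then 23 ≡ 8 (mod 15), but 23³ = 12167 ≡ 17 (mod 30), not 2.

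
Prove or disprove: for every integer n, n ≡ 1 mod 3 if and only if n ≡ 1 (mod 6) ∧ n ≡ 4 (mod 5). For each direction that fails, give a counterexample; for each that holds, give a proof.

(⟹) This fails: n = 1 gives 1 ≡ 1 (mod 3) but 1 ≡ 1 (mod 5), so the conjunction on the right does not hold.

(⟸) Conversely, if n ≡ 1 (mod 6) and n ≡ 4 (mod 5), then by the Chinese remainder theorem n ≡ 19 (mod 30). Since 19 ≡ 1 (mod 3) and 3 ∣ 30, we get n ≡ 1 (mod 3).

Not equivalent: only (⇐) holds.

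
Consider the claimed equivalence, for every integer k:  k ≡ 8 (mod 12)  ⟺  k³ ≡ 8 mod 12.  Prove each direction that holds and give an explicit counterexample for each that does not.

The forward direction holds; the converse fails.

(⇒) Suppose k ≡ 8 (mod 12). Write k = 12j + 8. Then (12j + 8)³ = 1728j³ + 3456j² + 2304j + 512 = 12(144j³ + 288j² + 192j + 42) + 8, so k³ ≡ 8 (mod 12).

(⇐) This fails: take k = 2. Then 2³ = 8 ≡ 8 (mod 12), yet 2 ≡ 2 (mod 12), not 8.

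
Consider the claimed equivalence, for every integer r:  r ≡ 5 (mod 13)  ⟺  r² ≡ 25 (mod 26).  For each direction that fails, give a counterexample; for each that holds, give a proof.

Both directions fail.

(⇒) This fails: take r = 18. Then 18 ≡ 5 (mod 13), but 18² = 324 ≡ 12 (mod 26), not 25.

(⇐) This fails: take r = 21. Then 21² = 441 ≡ 25 (mod 26), yet 21 ≡ 8 (mod 13), not 5.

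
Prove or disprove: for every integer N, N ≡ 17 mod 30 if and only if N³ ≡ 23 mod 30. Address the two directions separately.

Both directions hold; the statement is true.

[⇐] Suppose N³ ≡ 23 (mod 30). The only residue r in {0, …, 29} with r³ ≡ 23 (mod 30) is r = 17, so N ≡ 17 (mod 30).

[⇒] Suppose N ≡ 17 mod 30. Write N = 30j + 17. Then (30j + 17)³ = 27000j³ + 45900j² + 26010j + 4913 = 30(900j³ + 1530j² + 867j + 163) + 23, so N³ ≡ 23 (mod 30).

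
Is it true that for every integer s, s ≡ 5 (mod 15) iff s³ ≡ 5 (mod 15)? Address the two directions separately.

Both directions hold.

Converse. Suppose s³ ≡ 5 (mod 15). The only residue r in {0, …, 14} with r³ ≡ 5 (mod 15) is r = 5, so s ≡ 5 (mod 15).

Forward direction. Suppose s ≡ 5 (mod 15). Write s = 15j + 5. Then (15j + 5)³ = 3375j³ + 3375j² + 1125j + 125 = 15(225j³ + 225j² + 75j + 8) + 5, so s³ ≡ 5 (mod 15).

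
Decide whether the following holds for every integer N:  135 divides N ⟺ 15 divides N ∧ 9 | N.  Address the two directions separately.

Only the forward direction holds.

(←) This fails: take N = 45. Both 15 ∣ 45 and 9 ∣ 45, yet 45 is not a multiple of 135 (since 45 = 0·135 + 45), so 135 ∤ 45.

(→) If 135 ∣ N, write N = 135q. Since 135 = 9·15, N = 15·(9q), so 15 ∣ N; and since 135 = 15·9, N = 9·(15q), so 9 ∣ N.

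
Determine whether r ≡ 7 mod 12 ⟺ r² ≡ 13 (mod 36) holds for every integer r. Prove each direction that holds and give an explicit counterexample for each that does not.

[⇒] This fails: take r = 19. Then 19 ≡ 7 (mod 12), but 19² = 361 ≡ 1 (mod 36), not 13.

[⇐] This fails: take r = 11. Then 11² = 121 ≡ 13 (mod 36), yet 11 ≡ 11 (mod 12), not 7.

Neither implication holds.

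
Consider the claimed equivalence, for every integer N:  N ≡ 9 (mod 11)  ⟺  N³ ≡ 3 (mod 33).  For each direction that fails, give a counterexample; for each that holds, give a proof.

Not equivalent: only (⇐) holds.

(→) This fails: take N = 20. Then 20 ≡ 9 (mod 11), but 20³ = 8000 ≡ 14 (mod 33), not 3.

(←) Conversely, the residues r modulo 33 with r³ ≡ 3 (mod 33) are exactly {9}, and each is ≡ 9 (mod 11).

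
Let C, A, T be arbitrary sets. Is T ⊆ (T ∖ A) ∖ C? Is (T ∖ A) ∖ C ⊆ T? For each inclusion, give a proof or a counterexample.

Forward inclusion. This inclusion fails. Take C = {1}, A = ∅, T = {1}; then 1 ∈ T but 1 ∉ (T ∖ A) ∖ C.

Reverse inclusion. Let x ∈ (T ∖ A) ∖ C. Then x ∈ T and x ∉ C, A, from which x ∈ T.

(⊆) fails; (⊇) holds.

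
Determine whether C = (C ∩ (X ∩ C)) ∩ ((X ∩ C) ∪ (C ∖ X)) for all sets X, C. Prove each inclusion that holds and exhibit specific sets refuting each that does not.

(⊇) Let x ∈ (C ∩ (X ∩ C)) ∩ ((X ∩ C) ∪ (C ∖ X)). Then x ∈ X ∩ C, from which x ∈ C.

(⊆) This inclusion fails. Take X = ∅, C = {1}; then 1 ∈ C but 1 ∉ (C ∩ (X ∩ C)) ∩ ((X ∩ C) ∪ (C ∖ X)).

Only the reverse inclusion holds.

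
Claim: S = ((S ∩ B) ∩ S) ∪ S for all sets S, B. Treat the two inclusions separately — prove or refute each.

Forward inclusion. Let x ∈ S. Then either x ∈ S and x ∉ B; or x ∈ S ∩ B. In each case x ∈ ((S ∩ B) ∩ S) ∪ S, so S ⊆ ((S ∩ B) ∩ S) ∪ S.

Reverse inclusion. Let x ∈ ((S ∩ B) ∩ S) ∪ S. Then either x ∈ S and x ∉ B; or x ∈ S ∩ B. In each case x ∈ S, so ((S ∩ B) ∩ S) ∪ S ⊆ S.

Both inclusions hold.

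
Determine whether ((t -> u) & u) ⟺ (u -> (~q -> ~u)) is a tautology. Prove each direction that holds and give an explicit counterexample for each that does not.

Both directions fail.

(⟹) This fails. Under t = F, u = T, q = F, the left side is true but the right side is false.

(⟸) This fails. Under t = F, u = F, q = F, the left side is false but the right side is true.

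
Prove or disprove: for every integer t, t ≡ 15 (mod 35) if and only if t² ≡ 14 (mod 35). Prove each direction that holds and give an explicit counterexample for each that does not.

[⇒] This fails: take t = 15. Then 15 ≡ 15 (mod 35), but 15² = 225 ≡ 15 (mod 35), not 14.

[⇐] This fails: take t = 7. Then 7² = 49 ≡ 14 (mod 35), yet 7 ≡ 7 (mod 35), not 15.

Both directions fail.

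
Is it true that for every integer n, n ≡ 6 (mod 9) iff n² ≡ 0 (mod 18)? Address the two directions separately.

[⇒] This fails: take n = 15. Then 15 ≡ 6 (mod 9), but 15² = 225 ≡ 9 (mod 18), not 0.

[⇐] This fails: take n = 0. Then 0² = 0 ≡ 0 (mod 18), yet 0 ≡ 0 (mod 9), not 6.

Neither implication holds.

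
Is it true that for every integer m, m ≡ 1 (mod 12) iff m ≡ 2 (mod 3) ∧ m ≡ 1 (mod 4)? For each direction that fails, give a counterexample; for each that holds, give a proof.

Neither implication holds.

(⟹) This fails: m = 1 gives 1 ≡ 1 (mod 12) but 1 ≡ 1 (mod 3), so the conjunction on the right does not hold.

(⟸) This fails: m = 5 satisfies both congruences on the right (5 ≡ 2 mod 3 and 5 ≡ 1 mod 4) yet 5 ≡ 5 (mod 12), not 1.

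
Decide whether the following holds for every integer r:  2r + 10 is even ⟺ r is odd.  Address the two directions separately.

Converse. Suppose r is odd. Since 2 is even, 2r is even for every r, so 2r + 10 has the same parity as 10, which is even. Hence 2r + 10 is even.

Forward direction. This fails: take r = 0. Then 2r + 10 = 10, which is even, yet r = 0 is even, not odd.

Only the reverse direction holds.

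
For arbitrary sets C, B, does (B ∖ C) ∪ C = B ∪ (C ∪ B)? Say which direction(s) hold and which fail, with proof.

The two sets are equal.

(⟹) Let x ∈ (B ∖ C) ∪ C. Then either x ∈ C and x ∉ B; or x ∈ B and x ∉ C; or x ∈ C ∩ B. In each case x ∈ B ∪ (C ∪ B), so (B ∖ C) ∪ C ⊆ B ∪ (C ∪ B).

(⟸) Let x ∈ B ∪ (C ∪ B). Then either x ∈ C and x ∉ B; or x ∈ B and x ∉ C; or x ∈ C ∩ B. In each case x ∈ (B ∖ C) ∪ C, so B ∪ (C ∪ B) ⊆ (B ∖ C) ∪ C.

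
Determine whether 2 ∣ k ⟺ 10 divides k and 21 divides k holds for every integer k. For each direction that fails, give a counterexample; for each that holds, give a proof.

The forward direction fails; the converse holds.

Converse. Suppose 10 ∣ k and 21 ∣ k. Any common multiple of 10 and 21 is a multiple of their lcm; here gcd(10, 21) = 1, so lcm(10, 21) = 10·21 = 210, so 210 ∣ k. Since 2 ∣ 210, it follows that 2 ∣ k.

Forward direction. This fails: take k = 2. Certainly 2 ∣ 2, but 10 ∤ 2.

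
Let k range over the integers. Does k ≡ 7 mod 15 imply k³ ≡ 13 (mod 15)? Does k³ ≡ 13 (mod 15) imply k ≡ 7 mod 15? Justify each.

(⟹) Suppose k ≡ 7 mod 15. Write k = 15j + 7. Then (15j + 7)³ = 3375j³ + 4725j² + 2205j + 343 = 15(225j³ + 315j² + 147j + 22) + 13, so k³ ≡ 13 (mod 15).

(⟸) Conversely, suppose k³ ≡ 13 (mod 15). The only residue r in {0, …, 14} with r³ ≡ 13 (mod 15) is r = 7, so k ≡ 7 (mod 15).

Both implications hold.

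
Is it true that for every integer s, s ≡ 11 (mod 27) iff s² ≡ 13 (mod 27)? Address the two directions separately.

The forward direction holds; the converse fails.

(⟹) Suppose s ≡ 11 (mod 27). Write s = 27j + 11. Then (27j + 11)² = 729j² + 594j + 121 = 27(27j² + 22j + 4) + 13, so s² ≡ 13 (mod 27).

(⟸) This fails: take s = 16. Then 16² = 256 ≡ 13 (mod 27), yet 16 ≡ 16 (mod 27), not 11.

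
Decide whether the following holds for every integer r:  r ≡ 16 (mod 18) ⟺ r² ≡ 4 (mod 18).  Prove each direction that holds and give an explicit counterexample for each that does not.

Only the forward implication holds.

(←) This fails: take r = 2. Then 2² = 4 ≡ 4 (mod 18), yet 2 ≡ 2 (mod 18), not 16.

(→) Suppose r ≡ 16 (mod 18). Write r = 18j + 16. Then (18j + 16)² = 324j² + 576j + 256 = 18(18j² + 32j + 14) + 4, so r² ≡ 4 (mod 18).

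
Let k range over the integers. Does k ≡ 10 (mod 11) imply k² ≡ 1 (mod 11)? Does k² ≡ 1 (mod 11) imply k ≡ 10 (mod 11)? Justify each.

(⇒) Suppose k ≡ 10 (mod 11). Write k = 11j + 10. Then (11j + 10)² = 121j² + 220j + 100 = 11(11j² + 20j + 9) + 1, so k² ≡ 1 (mod 11).

(⇐) This fails: take k = 1. Then 1² = 1 ≡ 1 (mod 11), yet 1 ≡ 1 (mod 11), not 10.

Not equivalent: only (⇒) holds.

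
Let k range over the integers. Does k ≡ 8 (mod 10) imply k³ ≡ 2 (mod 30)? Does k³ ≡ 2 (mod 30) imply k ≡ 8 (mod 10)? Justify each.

[⇒] This fails: take k = 18. Then 18 ≡ 8 (mod 10), but 18³ = 5832 ≡ 12 (mod 30), not 2.

[⇐] Conversely, the residues r modulo 30 with r³ ≡ 2 (mod 30) are exactly {8}, and each is ≡ 8 (mod 10).

Only the reverse direction holds.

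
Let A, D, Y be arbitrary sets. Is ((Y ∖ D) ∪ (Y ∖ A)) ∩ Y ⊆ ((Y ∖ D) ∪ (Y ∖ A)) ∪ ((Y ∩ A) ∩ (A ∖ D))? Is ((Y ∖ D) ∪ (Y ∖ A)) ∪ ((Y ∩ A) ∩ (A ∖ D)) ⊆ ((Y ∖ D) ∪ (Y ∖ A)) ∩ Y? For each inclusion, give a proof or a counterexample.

The two sets are equal.

(⟸) Let x ∈ ((Y ∖ D) ∪ (Y ∖ A)) ∪ ((Y ∩ A) ∩ (A ∖ D)). Then either x ∈ Y and x ∉ A, D; or x ∈ A ∩ Y and x ∉ D; or x ∈ D ∩ Y and x ∉ A. In each case x ∈ ((Y ∖ D) ∪ (Y ∖ A)) ∩ Y, so ((Y ∖ D) ∪ (Y ∖ A)) ∪ ((Y ∩ A) ∩ (A ∖ D)) ⊆ ((Y ∖ D) ∪ (Y ∖ A)) ∩ Y.

(⟹) Let x ∈ ((Y ∖ D) ∪ (Y ∖ A)) ∩ Y. Then either x ∈ Y and x ∉ A, D; or x ∈ A ∩ Y and x ∉ D; or x ∈ D ∩ Y and x ∉ A. In each case x ∈ ((Y ∖ D) ∪ (Y ∖ A)) ∪ ((Y ∩ A) ∩ (A ∖ D)), so ((Y ∖ D) ∪ (Y ∖ A)) ∩ Y ⊆ ((Y ∖ D) ∪ (Y ∖ A)) ∪ ((Y ∩ A) ∩ (A ∖ D)).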